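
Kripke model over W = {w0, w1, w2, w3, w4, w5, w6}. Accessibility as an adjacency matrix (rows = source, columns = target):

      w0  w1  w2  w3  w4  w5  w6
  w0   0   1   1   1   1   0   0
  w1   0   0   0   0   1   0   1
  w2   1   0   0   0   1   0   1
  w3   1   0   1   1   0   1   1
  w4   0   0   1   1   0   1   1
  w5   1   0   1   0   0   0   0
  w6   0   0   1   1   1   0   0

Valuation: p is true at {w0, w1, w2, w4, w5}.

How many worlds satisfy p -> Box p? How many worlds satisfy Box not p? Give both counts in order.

For p -> Box p:
w0: p is T, Box p is F. ✗
w1: p is T, Box p is F. ✗
w2: p is T, Box p is F. ✗
w3: p is F, Box p is F. ✓
w4: p is T, Box p is F. ✗
w5: p is T, Box p is T. ✓
w6: p is F, Box p is F. ✓
— 3 worlds.
For Box not p:
w0: successors {w1, w2, w3, w4}; not p there: w1:F, w2:F, w3:T, w4:F. ✗
w1: successors {w4, w6}; not p there: w4:F, w6:T. ✗
w2: successors {w0, w4, w6}; not p there: w0:F, w4:F, w6:T. ✗
w3: successors {w0, w2, w3, w5, w6}; not p there: w0:F, w2:F, w3:T, w5:F, w6:T. ✗
w4: successors {w2, w3, w5, w6}; not p there: w2:F, w3:T, w5:F, w6:T. ✗
w5: successors {w0, w2}; not p there: w0:F, w2:F. ✗
w6: successors {w2, w3, w4}; not p there: w2:F, w3:T, w4:F. ✗
— 0 worlds.

3 and 0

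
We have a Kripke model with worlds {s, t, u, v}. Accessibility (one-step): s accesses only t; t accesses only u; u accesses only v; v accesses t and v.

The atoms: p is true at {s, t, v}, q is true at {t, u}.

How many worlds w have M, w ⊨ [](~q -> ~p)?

2

s: successors {t}; ~q -> ~p there: t:T. ✓
t: successors {u}; ~q -> ~p there: u:T. ✓
u: successors {v}; ~q -> ~p there: v:F. ✗
v: successors {t, v}; ~q -> ~p there: t:T, v:F. ✗
Satisfying worlds: {s, t}.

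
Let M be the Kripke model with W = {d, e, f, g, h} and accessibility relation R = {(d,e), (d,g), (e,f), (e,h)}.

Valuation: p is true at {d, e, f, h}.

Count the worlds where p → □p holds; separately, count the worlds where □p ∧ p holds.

4 and 3

For p → □p:
d: p is T, □p is F. ✗
e: p is T, □p is T. ✓
f: p is T, □p is T. ✓
g: p is F, □p is T. ✓
h: p is T, □p is T. ✓
— 4 worlds.
For □p ∧ p:
d: □p is F, p is T. ✗
e: □p is T, p is T. ✓
f: □p is T, p is T. ✓
g: □p is T, p is F. ✗
h: □p is T, p is T. ✓
— 3 worlds.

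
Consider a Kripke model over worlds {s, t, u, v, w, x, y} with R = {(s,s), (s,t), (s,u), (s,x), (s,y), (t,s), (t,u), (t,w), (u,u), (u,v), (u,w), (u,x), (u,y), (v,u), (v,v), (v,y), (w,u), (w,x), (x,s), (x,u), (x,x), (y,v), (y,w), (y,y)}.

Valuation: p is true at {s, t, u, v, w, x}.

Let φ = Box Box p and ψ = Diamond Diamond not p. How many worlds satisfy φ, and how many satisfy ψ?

0 and 7

For Box Box p:
s: successors {s, t, u, x, y}; Box p there: s:F, t:T, u:F, x:T, y:F. ✗
t: successors {s, u, w}; Box p there: s:F, u:F, w:T. ✗
u: successors {u, v, w, x, y}; Box p there: u:F, v:F, w:T, x:T, y:F. ✗
v: successors {u, v, y}; Box p there: u:F, v:F, y:F. ✗
w: successors {u, x}; Box p there: u:F, x:T. ✗
x: successors {s, u, x}; Box p there: s:F, u:F, x:T. ✗
y: successors {v, w, y}; Box p there: v:F, w:T, y:F. ✗
— 0 worlds.
For Diamond Diamond not p:
s: successors {s, t, u, x, y}; Diamond not p there: s:T, t:F, u:T, x:F, y:T. ✓
t: successors {s, u, w}; Diamond not p there: s:T, u:T, w:F. ✓
u: successors {u, v, w, x, y}; Diamond not p there: u:T, v:T, w:F, x:F, y:T. ✓
v: successors {u, v, y}; Diamond not p there: u:T, v:T, y:T. ✓
w: successors {u, x}; Diamond not p there: u:T, x:F. ✓
x: successors {s, u, x}; Diamond not p there: s:T, u:T, x:F. ✓
y: successors {v, w, y}; Diamond not p there: v:T, w:F, y:T. ✓
— 7 worlds.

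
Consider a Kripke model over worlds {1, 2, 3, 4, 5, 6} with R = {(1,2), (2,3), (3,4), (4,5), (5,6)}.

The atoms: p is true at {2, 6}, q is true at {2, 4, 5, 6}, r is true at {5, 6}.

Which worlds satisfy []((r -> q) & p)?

{1, 5, 6}

1: successors {2}; (r -> q) & p there: 2:T. ✓
2: successors {3}; (r -> q) & p there: 3:F. ✗
3: successors {4}; (r -> q) & p there: 4:F. ✗
4: successors {5}; (r -> q) & p there: 5:F. ✗
5: successors {6}; (r -> q) & p there: 6:T. ✓
6: no successors, so []((r -> q) & p) holds vacuously. ✓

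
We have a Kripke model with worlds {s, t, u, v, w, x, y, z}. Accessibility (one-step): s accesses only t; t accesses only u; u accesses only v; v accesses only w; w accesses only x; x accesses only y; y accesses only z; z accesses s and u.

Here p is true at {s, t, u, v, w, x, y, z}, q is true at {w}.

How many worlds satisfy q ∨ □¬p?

s: q is F, □¬p is F. ✗
t: q is F, □¬p is F. ✗
u: q is F, □¬p is F. ✗
v: q is F, □¬p is F. ✗
w: q is T, □¬p is F. ✓
x: q is F, □¬p is F. ✗
y: q is F, □¬p is F. ✗
z: q is F, □¬p is F. ✗
Satisfying worlds: {w}.

1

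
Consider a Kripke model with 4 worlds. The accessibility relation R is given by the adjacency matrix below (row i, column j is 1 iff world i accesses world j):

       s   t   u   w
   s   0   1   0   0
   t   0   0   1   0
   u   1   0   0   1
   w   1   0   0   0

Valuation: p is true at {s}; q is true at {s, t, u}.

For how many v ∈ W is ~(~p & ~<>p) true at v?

s: ~p & ~<>p is F. ✓
t: ~p & ~<>p is T. ✗
u: ~p & ~<>p is F. ✓
w: ~p & ~<>p is F. ✓
Satisfying worlds: {s, u, w}.

3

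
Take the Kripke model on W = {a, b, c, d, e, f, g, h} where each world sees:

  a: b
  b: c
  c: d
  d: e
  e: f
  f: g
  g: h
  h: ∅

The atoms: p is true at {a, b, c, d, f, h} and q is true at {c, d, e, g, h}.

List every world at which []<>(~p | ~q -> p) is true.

{a, b, d, f, h}

a: successors {b}; <>(~p | ~q -> p) there: b:T. ✓
b: successors {c}; <>(~p | ~q -> p) there: c:T. ✓
c: successors {d}; <>(~p | ~q -> p) there: d:F. ✗
d: successors {e}; <>(~p | ~q -> p) there: e:T. ✓
e: successors {f}; <>(~p | ~q -> p) there: f:F. ✗
f: successors {g}; <>(~p | ~q -> p) there: g:T. ✓
g: successors {h}; <>(~p | ~q -> p) there: h:F. ✗
h: no successors, so []<>(~p | ~q -> p) holds vacuously. ✓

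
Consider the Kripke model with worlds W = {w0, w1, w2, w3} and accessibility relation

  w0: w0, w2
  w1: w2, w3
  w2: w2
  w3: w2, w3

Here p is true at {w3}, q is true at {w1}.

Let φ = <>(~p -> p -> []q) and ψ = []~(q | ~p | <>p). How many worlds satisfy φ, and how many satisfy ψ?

For <>(~p -> p -> []q):
w0: successors {w0, w2}; ~p -> p -> []q there: w0:T, w2:T. ✓
w1: successors {w2, w3}; ~p -> p -> []q there: w2:T, w3:T. ✓
w2: successors {w2}; ~p -> p -> []q there: w2:T. ✓
w3: successors {w2, w3}; ~p -> p -> []q there: w2:T, w3:T. ✓
— 4 worlds.
For []~(q | ~p | <>p):
w0: successors {w0, w2}; ~(q | ~p | <>p) there: w0:F, w2:F. ✗
w1: successors {w2, w3}; ~(q | ~p | <>p) there: w2:F, w3:F. ✗
w2: successors {w2}; ~(q | ~p | <>p) there: w2:F. ✗
w3: successors {w2, w3}; ~(q | ~p | <>p) there: w2:F, w3:F. ✗
— 0 worlds.

4 and 0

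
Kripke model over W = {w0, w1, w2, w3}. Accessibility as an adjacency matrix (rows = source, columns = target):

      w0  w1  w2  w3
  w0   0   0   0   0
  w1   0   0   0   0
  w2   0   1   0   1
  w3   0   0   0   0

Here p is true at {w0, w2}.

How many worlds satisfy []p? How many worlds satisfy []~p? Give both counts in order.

3 and 4

For []p:
w0: no successors, so []p holds vacuously. ✓
w1: no successors, so []p holds vacuously. ✓
w2: successors {w1, w3}; p there: w1:F, w3:F. ✗
w3: no successors, so []p holds vacuously. ✓
— 3 worlds.
For []~p:
w0: no successors, so []~p holds vacuously. ✓
w1: no successors, so []~p holds vacuously. ✓
w2: successors {w1, w3}; ~p there: w1:T, w3:T. ✓
w3: no successors, so []~p holds vacuously. ✓
— 4 worlds.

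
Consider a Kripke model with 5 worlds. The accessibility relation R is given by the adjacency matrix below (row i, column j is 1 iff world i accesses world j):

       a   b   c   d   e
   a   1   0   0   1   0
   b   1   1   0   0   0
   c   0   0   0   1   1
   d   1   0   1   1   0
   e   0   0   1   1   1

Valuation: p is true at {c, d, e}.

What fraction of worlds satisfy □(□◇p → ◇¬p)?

2/5

a: successors {a, d}; □◇p → ◇¬p there: a:T, d:T. ✓
b: successors {a, b}; □◇p → ◇¬p there: a:T, b:T. ✓
c: successors {d, e}; □◇p → ◇¬p there: d:T, e:F. ✗
d: successors {a, c, d}; □◇p → ◇¬p there: a:T, c:F, d:T. ✗
e: successors {c, d, e}; □◇p → ◇¬p there: c:F, d:T, e:F. ✗
That's 2 of 5 worlds, so 2/5.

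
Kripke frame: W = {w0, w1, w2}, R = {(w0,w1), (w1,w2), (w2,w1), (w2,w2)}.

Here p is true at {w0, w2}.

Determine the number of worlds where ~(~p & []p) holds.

w0: ~p & []p is F. ✓
w1: ~p & []p is T. ✗
w2: ~p & []p is F. ✓
Satisfying worlds: {w0, w2}.

2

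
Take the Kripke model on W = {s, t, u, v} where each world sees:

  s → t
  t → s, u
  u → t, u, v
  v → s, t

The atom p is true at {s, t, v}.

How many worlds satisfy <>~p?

2

s: successors {t}; ~p there: t:F. ✗
t: successors {s, u}; ~p there: s:F, u:T. ✓
u: successors {t, u, v}; ~p there: t:F, u:T, v:F. ✓
v: successors {s, t}; ~p there: s:F, t:F. ✗
Satisfying worlds: {t, u}.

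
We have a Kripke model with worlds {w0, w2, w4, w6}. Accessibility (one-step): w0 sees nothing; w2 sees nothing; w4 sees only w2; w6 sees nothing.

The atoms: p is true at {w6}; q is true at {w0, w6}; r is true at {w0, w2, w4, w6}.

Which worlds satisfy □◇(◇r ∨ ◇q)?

{w0, w2, w6}

w0: no successors, so □◇(◇r ∨ ◇q) holds vacuously. ✓
w2: no successors, so □◇(◇r ∨ ◇q) holds vacuously. ✓
w4: successors {w2}; ◇(◇r ∨ ◇q) there: w2:F. ✗
w6: no successors, so □◇(◇r ∨ ◇q) holds vacuously. ✓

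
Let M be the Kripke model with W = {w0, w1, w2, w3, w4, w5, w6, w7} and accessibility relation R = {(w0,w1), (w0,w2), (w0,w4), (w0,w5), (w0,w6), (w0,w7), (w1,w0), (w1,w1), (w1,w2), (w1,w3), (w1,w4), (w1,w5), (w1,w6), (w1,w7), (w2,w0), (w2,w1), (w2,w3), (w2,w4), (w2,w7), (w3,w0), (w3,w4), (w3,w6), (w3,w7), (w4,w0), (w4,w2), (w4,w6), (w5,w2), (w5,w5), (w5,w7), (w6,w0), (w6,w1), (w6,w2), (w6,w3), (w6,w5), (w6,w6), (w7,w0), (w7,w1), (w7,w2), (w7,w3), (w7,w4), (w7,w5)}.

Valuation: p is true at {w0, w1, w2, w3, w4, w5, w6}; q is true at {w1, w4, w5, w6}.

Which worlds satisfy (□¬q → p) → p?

{w0, w1, w2, w3, w4, w5, w6}

w0: □¬q → p is T, p is T. ✓
w1: □¬q → p is T, p is T. ✓
w2: □¬q → p is T, p is T. ✓
w3: □¬q → p is T, p is T. ✓
w4: □¬q → p is T, p is T. ✓
w5: □¬q → p is T, p is T. ✓
w6: □¬q → p is T, p is T. ✓
w7: □¬q → p is T, p is F. ✗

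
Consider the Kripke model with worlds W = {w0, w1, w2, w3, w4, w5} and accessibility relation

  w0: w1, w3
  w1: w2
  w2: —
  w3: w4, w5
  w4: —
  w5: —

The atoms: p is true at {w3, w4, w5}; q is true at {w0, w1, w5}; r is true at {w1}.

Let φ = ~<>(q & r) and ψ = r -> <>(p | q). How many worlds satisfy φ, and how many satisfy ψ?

5 and 5

For ~<>(q & r):
w0: <>(q & r) is T. ✗
w1: <>(q & r) is F. ✓
w2: <>(q & r) is F. ✓
w3: <>(q & r) is F. ✓
w4: <>(q & r) is F. ✓
w5: <>(q & r) is F. ✓
— 5 worlds.
For r -> <>(p | q):
w0: r is F, <>(p | q) is T. ✓
w1: r is T, <>(p | q) is F. ✗
w2: r is F, <>(p | q) is F. ✓
w3: r is F, <>(p | q) is T. ✓
w4: r is F, <>(p | q) is F. ✓
w5: r is F, <>(p | q) is F. ✓
— 5 worlds.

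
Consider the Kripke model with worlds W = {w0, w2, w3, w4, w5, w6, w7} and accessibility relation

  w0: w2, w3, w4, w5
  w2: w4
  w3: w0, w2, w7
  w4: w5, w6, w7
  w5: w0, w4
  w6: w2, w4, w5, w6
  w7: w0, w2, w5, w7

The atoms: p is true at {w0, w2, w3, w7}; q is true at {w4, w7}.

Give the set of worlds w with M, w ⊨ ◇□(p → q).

{w0, w2, w3, w5, w6, w7}

w0: successors {w2, w3, w4, w5}; □(p → q) there: w2:T, w3:F, w4:T, w5:F. ✓
w2: successors {w4}; □(p → q) there: w4:T. ✓
w3: successors {w0, w2, w7}; □(p → q) there: w0:F, w2:T, w7:F. ✓
w4: successors {w5, w6, w7}; □(p → q) there: w5:F, w6:F, w7:F. ✗
w5: successors {w0, w4}; □(p → q) there: w0:F, w4:T. ✓
w6: successors {w2, w4, w5, w6}; □(p → q) there: w2:T, w4:T, w5:F, w6:F. ✓
w7: successors {w0, w2, w5, w7}; □(p → q) there: w0:F, w2:T, w5:F, w7:F. ✓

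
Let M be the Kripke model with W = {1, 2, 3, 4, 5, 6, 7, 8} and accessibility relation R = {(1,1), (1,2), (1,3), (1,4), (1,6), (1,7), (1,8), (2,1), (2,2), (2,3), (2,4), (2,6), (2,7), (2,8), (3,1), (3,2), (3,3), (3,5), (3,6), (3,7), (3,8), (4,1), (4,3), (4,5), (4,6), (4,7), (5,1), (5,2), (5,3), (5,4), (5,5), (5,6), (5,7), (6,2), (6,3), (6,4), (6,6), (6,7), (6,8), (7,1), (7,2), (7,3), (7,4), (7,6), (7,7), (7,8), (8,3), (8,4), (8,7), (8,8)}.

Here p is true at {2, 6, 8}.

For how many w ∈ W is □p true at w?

0

1: successors {1, 2, 3, 4, 6, 7, 8}; p there: 1:F, 2:T, 3:F, 4:F, 6:T, 7:F, 8:T. ✗
2: successors {1, 2, 3, 4, 6, 7, 8}; p there: 1:F, 2:T, 3:F, 4:F, 6:T, 7:F, 8:T. ✗
3: successors {1, 2, 3, 5, 6, 7, 8}; p there: 1:F, 2:T, 3:F, 5:F, 6:T, 7:F, 8:T. ✗
4: successors {1, 3, 5, 6, 7}; p there: 1:F, 3:F, 5:F, 6:T, 7:F. ✗
5: successors {1, 2, 3, 4, 5, 6, 7}; p there: 1:F, 2:T, 3:F, 4:F, 5:F, 6:T, 7:F. ✗
6: successors {2, 3, 4, 6, 7, 8}; p there: 2:T, 3:F, 4:F, 6:T, 7:F, 8:T. ✗
7: successors {1, 2, 3, 4, 6, 7, 8}; p there: 1:F, 2:T, 3:F, 4:F, 6:T, 7:F, 8:T. ✗
8: successors {3, 4, 7, 8}; p there: 3:F, 4:F, 7:F, 8:T. ✗
Satisfying worlds: ∅.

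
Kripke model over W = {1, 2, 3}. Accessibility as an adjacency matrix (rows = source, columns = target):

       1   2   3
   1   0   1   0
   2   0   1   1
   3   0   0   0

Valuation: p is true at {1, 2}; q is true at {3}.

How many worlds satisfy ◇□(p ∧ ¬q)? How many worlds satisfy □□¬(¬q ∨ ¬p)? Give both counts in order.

For ◇□(p ∧ ¬q):
1: successors {2}; □(p ∧ ¬q) there: 2:F. ✗
2: successors {2, 3}; □(p ∧ ¬q) there: 2:F, 3:T. ✓
3: no successors, so ◇□(p ∧ ¬q) fails. ✗
— 1 world.
For □□¬(¬q ∨ ¬p):
1: successors {2}; □¬(¬q ∨ ¬p) there: 2:F. ✗
2: successors {2, 3}; □¬(¬q ∨ ¬p) there: 2:F, 3:T. ✗
3: no successors, so □□¬(¬q ∨ ¬p) holds vacuously. ✓
— 1 world.

1 and 1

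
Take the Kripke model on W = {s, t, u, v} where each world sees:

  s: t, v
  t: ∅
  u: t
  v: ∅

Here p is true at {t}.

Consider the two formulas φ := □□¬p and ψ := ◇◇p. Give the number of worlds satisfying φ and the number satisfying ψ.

For □□¬p:
s: successors {t, v}; □¬p there: t:T, v:T. ✓
t: no successors, so □□¬p holds vacuously. ✓
u: successors {t}; □¬p there: t:T. ✓
v: no successors, so □□¬p holds vacuously. ✓
— 4 worlds.
For ◇◇p:
s: successors {t, v}; ◇p there: t:F, v:F. ✗
t: no successors, so ◇◇p fails. ✗
u: successors {t}; ◇p there: t:F. ✗
v: no successors, so ◇◇p fails. ✗
— 0 worlds.

4 and 0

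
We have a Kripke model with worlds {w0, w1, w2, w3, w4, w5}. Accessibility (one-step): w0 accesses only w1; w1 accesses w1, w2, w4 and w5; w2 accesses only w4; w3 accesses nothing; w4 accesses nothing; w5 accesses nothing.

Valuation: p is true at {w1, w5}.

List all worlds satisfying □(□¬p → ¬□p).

{w0, w3, w4, w5}

w0: successors {w1}; □¬p → ¬□p there: w1:T. ✓
w1: successors {w1, w2, w4, w5}; □¬p → ¬□p there: w1:T, w2:T, w4:F, w5:F. ✗
w2: successors {w4}; □¬p → ¬□p there: w4:F. ✗
w3: no successors, so □(□¬p → ¬□p) holds vacuously. ✓
w4: no successors, so □(□¬p → ¬□p) holds vacuously. ✓
w5: no successors, so □(□¬p → ¬□p) holds vacuously. ✓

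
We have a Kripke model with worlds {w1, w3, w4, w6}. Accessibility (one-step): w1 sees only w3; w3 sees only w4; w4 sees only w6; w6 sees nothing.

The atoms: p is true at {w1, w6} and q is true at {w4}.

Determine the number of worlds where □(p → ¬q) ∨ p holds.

w1: □(p → ¬q) is T, p is T. ✓
w3: □(p → ¬q) is T, p is F. ✓
w4: □(p → ¬q) is T, p is F. ✓
w6: □(p → ¬q) is T, p is T. ✓
Satisfying worlds: {w1, w3, w4, w6}.

4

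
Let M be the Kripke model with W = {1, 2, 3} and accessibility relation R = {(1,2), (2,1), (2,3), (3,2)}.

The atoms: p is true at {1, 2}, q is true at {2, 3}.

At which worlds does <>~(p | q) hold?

∅

1: successors {2}; ~(p | q) there: 2:F. ✗
2: successors {1, 3}; ~(p | q) there: 1:F, 3:F. ✗
3: successors {2}; ~(p | q) there: 2:F. ✗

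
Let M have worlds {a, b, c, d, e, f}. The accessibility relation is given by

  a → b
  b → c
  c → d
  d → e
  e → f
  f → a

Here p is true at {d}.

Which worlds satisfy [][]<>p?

a: successors {b}; []<>p there: b:T. ✓
b: successors {c}; []<>p there: c:F. ✗
c: successors {d}; []<>p there: d:F. ✗
d: successors {e}; []<>p there: e:F. ✗
e: successors {f}; []<>p there: f:F. ✗
f: successors {a}; []<>p there: a:F. ✗

{a}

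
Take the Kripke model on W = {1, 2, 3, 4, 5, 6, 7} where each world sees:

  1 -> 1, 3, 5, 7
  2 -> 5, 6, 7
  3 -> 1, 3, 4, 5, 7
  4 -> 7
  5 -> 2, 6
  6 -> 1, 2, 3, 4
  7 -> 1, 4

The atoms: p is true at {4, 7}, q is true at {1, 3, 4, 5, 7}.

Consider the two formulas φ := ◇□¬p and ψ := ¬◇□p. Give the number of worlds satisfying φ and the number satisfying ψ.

For ◇□¬p:
1: successors {1, 3, 5, 7}; □¬p there: 1:F, 3:F, 5:T, 7:F. ✓
2: successors {5, 6, 7}; □¬p there: 5:T, 6:F, 7:F. ✓
3: successors {1, 3, 4, 5, 7}; □¬p there: 1:F, 3:F, 4:F, 5:T, 7:F. ✓
4: successors {7}; □¬p there: 7:F. ✗
5: successors {2, 6}; □¬p there: 2:F, 6:F. ✗
6: successors {1, 2, 3, 4}; □¬p there: 1:F, 2:F, 3:F, 4:F. ✗
7: successors {1, 4}; □¬p there: 1:F, 4:F. ✗
— 3 worlds.
For ¬◇□p:
1: ◇□p is F. ✓
2: ◇□p is F. ✓
3: ◇□p is T. ✗
4: ◇□p is F. ✓
5: ◇□p is F. ✓
6: ◇□p is T. ✗
7: ◇□p is T. ✗
— 4 worlds.

3 and 4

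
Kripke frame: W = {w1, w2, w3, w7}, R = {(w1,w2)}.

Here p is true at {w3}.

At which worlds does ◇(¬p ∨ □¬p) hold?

w1: successors {w2}; ¬p ∨ □¬p there: w2:T. ✓
w2: no successors, so ◇(¬p ∨ □¬p) fails. ✗
w3: no successors, so ◇(¬p ∨ □¬p) fails. ✗
w7: no successors, so ◇(¬p ∨ □¬p) fails. ✗

{w1}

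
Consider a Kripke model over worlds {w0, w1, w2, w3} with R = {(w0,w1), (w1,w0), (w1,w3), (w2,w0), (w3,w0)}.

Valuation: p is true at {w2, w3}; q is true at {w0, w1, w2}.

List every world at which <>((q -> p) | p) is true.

{w1}

w0: successors {w1}; (q -> p) | p there: w1:F. ✗
w1: successors {w0, w3}; (q -> p) | p there: w0:F, w3:T. ✓
w2: successors {w0}; (q -> p) | p there: w0:F. ✗
w3: successors {w0}; (q -> p) | p there: w0:F. ✗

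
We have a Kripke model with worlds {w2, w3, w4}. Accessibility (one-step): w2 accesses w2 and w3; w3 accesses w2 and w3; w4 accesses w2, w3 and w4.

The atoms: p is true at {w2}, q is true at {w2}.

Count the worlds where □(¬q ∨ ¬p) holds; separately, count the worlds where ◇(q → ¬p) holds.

For □(¬q ∨ ¬p):
w2: successors {w2, w3}; ¬q ∨ ¬p there: w2:F, w3:T. ✗
w3: successors {w2, w3}; ¬q ∨ ¬p there: w2:F, w3:T. ✗
w4: successors {w2, w3, w4}; ¬q ∨ ¬p there: w2:F, w3:T, w4:T. ✗
— 0 worlds.
For ◇(q → ¬p):
w2: successors {w2, w3}; q → ¬p there: w2:F, w3:T. ✓
w3: successors {w2, w3}; q → ¬p there: w2:F, w3:T. ✓
w4: successors {w2, w3, w4}; q → ¬p there: w2:F, w3:T, w4:T. ✓
— 3 worlds.

0 and 3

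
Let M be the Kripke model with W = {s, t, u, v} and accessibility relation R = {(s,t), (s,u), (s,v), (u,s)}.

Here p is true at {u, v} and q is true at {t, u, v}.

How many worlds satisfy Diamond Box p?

1

s: successors {t, u, v}; Box p there: t:T, u:F, v:T. ✓
t: no successors, so Diamond Box p fails. ✗
u: successors {s}; Box p there: s:F. ✗
v: no successors, so Diamond Box p fails. ✗
Satisfying worlds: {s}.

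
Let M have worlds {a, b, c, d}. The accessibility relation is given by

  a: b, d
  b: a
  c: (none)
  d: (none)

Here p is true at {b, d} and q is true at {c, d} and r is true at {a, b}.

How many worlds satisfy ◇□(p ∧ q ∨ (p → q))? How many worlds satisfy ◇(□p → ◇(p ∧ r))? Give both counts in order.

1 and 2

For ◇□(p ∧ q ∨ (p → q)):
a: successors {b, d}; □(p ∧ q ∨ (p → q)) there: b:T, d:T. ✓
b: successors {a}; □(p ∧ q ∨ (p → q)) there: a:F. ✗
c: no successors, so ◇□(p ∧ q ∨ (p → q)) fails. ✗
d: no successors, so ◇□(p ∧ q ∨ (p → q)) fails. ✗
— 1 world.
For ◇(□p → ◇(p ∧ r)):
a: successors {b, d}; □p → ◇(p ∧ r) there: b:T, d:F. ✓
b: successors {a}; □p → ◇(p ∧ r) there: a:T. ✓
c: no successors, so ◇(□p → ◇(p ∧ r)) fails. ✗
d: no successors, so ◇(□p → ◇(p ∧ r)) fails. ✗
— 2 worlds.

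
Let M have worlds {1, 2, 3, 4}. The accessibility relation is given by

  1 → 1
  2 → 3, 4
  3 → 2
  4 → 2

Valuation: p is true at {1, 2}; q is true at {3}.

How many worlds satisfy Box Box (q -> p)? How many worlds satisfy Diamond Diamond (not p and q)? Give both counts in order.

2 and 2

For Box Box (q -> p):
1: successors {1}; Box (q -> p) there: 1:T. ✓
2: successors {3, 4}; Box (q -> p) there: 3:T, 4:T. ✓
3: successors {2}; Box (q -> p) there: 2:F. ✗
4: successors {2}; Box (q -> p) there: 2:F. ✗
— 2 worlds.
For Diamond Diamond (not p and q):
1: successors {1}; Diamond (not p and q) there: 1:F. ✗
2: successors {3, 4}; Diamond (not p and q) there: 3:F, 4:F. ✗
3: successors {2}; Diamond (not p and q) there: 2:T. ✓
4: successors {2}; Diamond (not p and q) there: 2:T. ✓
— 2 worlds.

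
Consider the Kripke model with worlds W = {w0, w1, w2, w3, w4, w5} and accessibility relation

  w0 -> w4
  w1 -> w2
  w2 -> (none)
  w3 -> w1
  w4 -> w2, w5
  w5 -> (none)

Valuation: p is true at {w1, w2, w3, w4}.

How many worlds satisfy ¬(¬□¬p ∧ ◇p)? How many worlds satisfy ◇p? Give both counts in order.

2 and 4

For ¬(¬□¬p ∧ ◇p):
w0: ¬□¬p ∧ ◇p is T. ✗
w1: ¬□¬p ∧ ◇p is T. ✗
w2: ¬□¬p ∧ ◇p is F. ✓
w3: ¬□¬p ∧ ◇p is T. ✗
w4: ¬□¬p ∧ ◇p is T. ✗
w5: ¬□¬p ∧ ◇p is F. ✓
— 2 worlds.
For ◇p:
w0: successors {w4}; p there: w4:T. ✓
w1: successors {w2}; p there: w2:T. ✓
w2: no successors, so ◇p fails. ✗
w3: successors {w1}; p there: w1:T. ✓
w4: successors {w2, w5}; p there: w2:T, w5:F. ✓
w5: no successors, so ◇p fails. ✗
— 4 worlds.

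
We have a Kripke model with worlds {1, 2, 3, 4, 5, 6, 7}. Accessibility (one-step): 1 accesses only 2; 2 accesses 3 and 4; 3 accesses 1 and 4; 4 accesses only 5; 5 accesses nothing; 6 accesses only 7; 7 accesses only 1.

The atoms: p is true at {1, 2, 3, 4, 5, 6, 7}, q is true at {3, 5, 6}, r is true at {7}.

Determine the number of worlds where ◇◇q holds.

3

1: successors {2}; ◇q there: 2:T. ✓
2: successors {3, 4}; ◇q there: 3:F, 4:T. ✓
3: successors {1, 4}; ◇q there: 1:F, 4:T. ✓
4: successors {5}; ◇q there: 5:F. ✗
5: no successors, so ◇◇q fails. ✗
6: successors {7}; ◇q there: 7:F. ✗
7: successors {1}; ◇q there: 1:F. ✗
Satisfying worlds: {1, 2, 3}.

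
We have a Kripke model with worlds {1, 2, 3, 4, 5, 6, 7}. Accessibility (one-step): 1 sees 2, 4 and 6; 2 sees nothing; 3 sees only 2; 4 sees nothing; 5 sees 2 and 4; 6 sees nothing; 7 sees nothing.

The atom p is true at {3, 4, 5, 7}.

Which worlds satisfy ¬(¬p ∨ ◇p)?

1: ¬p ∨ ◇p is T. ✗
2: ¬p ∨ ◇p is T. ✗
3: ¬p ∨ ◇p is F. ✓
4: ¬p ∨ ◇p is F. ✓
5: ¬p ∨ ◇p is T. ✗
6: ¬p ∨ ◇p is T. ✗
7: ¬p ∨ ◇p is F. ✓

{3, 4, 7}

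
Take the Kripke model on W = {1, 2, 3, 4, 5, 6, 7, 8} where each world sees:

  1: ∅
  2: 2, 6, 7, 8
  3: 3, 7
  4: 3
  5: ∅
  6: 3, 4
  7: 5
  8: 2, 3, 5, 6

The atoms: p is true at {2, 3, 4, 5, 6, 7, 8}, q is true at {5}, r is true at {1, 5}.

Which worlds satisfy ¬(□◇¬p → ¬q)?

{5}

1: □◇¬p → ¬q is T. ✗
2: □◇¬p → ¬q is T. ✗
3: □◇¬p → ¬q is T. ✗
4: □◇¬p → ¬q is T. ✗
5: □◇¬p → ¬q is F. ✓
6: □◇¬p → ¬q is T. ✗
7: □◇¬p → ¬q is T. ✗
8: □◇¬p → ¬q is T. ✗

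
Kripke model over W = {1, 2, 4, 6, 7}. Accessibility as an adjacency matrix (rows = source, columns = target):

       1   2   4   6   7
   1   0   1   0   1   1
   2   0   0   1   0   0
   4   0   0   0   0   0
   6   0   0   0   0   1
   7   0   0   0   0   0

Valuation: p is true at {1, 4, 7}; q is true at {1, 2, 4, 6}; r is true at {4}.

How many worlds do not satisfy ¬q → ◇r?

1

1: ¬q is F, ◇r is F. ✓
2: ¬q is F, ◇r is T. ✓
4: ¬q is F, ◇r is F. ✓
6: ¬q is F, ◇r is F. ✓
7: ¬q is T, ◇r is F. ✗
Satisfying worlds: {1, 2, 4, 6}.
So ¬q → ◇r fails at the other 1 world.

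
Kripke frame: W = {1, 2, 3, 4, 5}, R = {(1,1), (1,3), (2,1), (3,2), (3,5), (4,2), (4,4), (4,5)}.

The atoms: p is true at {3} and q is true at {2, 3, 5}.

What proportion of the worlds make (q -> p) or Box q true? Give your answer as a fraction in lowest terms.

1: q -> p is T, Box q is F. ✓
2: q -> p is F, Box q is F. ✗
3: q -> p is T, Box q is T. ✓
4: q -> p is T, Box q is F. ✓
5: q -> p is F, Box q is T. ✓
That's 4 of 5 worlds, so 4/5.

4/5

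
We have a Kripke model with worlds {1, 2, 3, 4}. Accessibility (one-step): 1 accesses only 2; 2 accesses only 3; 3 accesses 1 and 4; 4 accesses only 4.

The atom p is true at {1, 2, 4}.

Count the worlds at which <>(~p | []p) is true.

3

1: successors {2}; ~p | []p there: 2:F. ✗
2: successors {3}; ~p | []p there: 3:T. ✓
3: successors {1, 4}; ~p | []p there: 1:T, 4:T. ✓
4: successors {4}; ~p | []p there: 4:T. ✓
Satisfying worlds: {2, 3, 4}.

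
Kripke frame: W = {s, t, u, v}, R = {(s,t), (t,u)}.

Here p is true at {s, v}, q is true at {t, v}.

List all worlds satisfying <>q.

{s}

s: successors {t}; q there: t:T. ✓
t: successors {u}; q there: u:F. ✗
u: no successors, so <>q fails. ✗
v: no successors, so <>q fails. ✗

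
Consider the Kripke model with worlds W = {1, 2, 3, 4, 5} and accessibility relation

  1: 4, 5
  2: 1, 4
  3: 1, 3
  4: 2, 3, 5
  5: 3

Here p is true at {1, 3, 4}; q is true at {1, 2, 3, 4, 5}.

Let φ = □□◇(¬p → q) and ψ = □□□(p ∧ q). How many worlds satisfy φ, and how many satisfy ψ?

For □□◇(¬p → q):
1: successors {4, 5}; □◇(¬p → q) there: 4:T, 5:T. ✓
2: successors {1, 4}; □◇(¬p → q) there: 1:T, 4:T. ✓
3: successors {1, 3}; □◇(¬p → q) there: 1:T, 3:T. ✓
4: successors {2, 3, 5}; □◇(¬p → q) there: 2:T, 3:T, 5:T. ✓
5: successors {3}; □◇(¬p → q) there: 3:T. ✓
— 5 worlds.
For □□□(p ∧ q):
1: successors {4, 5}; □□(p ∧ q) there: 4:T, 5:T. ✓
2: successors {1, 4}; □□(p ∧ q) there: 1:F, 4:T. ✗
3: successors {1, 3}; □□(p ∧ q) there: 1:F, 3:F. ✗
4: successors {2, 3, 5}; □□(p ∧ q) there: 2:F, 3:F, 5:T. ✗
5: successors {3}; □□(p ∧ q) there: 3:F. ✗
— 1 world.

5 and 1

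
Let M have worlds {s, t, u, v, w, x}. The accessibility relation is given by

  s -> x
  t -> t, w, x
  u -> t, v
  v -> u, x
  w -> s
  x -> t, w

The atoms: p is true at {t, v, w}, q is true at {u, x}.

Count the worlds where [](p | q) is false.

s: successors {x}; p | q there: x:T. ✓
t: successors {t, w, x}; p | q there: t:T, w:T, x:T. ✓
u: successors {t, v}; p | q there: t:T, v:T. ✓
v: successors {u, x}; p | q there: u:T, x:T. ✓
w: successors {s}; p | q there: s:F. ✗
x: successors {t, w}; p | q there: t:T, w:T. ✓
Satisfying worlds: {s, t, u, v, x}.
So [](p | q) fails at the other 1 world.

1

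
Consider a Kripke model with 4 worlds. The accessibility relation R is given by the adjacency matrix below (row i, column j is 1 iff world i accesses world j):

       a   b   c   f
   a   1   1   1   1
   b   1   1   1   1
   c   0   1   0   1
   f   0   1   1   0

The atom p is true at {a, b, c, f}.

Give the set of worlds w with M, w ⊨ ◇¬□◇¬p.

a: successors {a, b, c, f}; ¬□◇¬p there: a:T, b:T, c:T, f:T. ✓
b: successors {a, b, c, f}; ¬□◇¬p there: a:T, b:T, c:T, f:T. ✓
c: successors {b, f}; ¬□◇¬p there: b:T, f:T. ✓
f: successors {b, c}; ¬□◇¬p there: b:T, c:T. ✓

{a, b, c, f}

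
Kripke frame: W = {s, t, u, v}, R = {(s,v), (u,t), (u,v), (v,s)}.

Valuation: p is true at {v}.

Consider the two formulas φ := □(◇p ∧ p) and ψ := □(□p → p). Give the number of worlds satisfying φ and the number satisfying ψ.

For □(◇p ∧ p):
s: successors {v}; ◇p ∧ p there: v:F. ✗
t: no successors, so □(◇p ∧ p) holds vacuously. ✓
u: successors {t, v}; ◇p ∧ p there: t:F, v:F. ✗
v: successors {s}; ◇p ∧ p there: s:F. ✗
— 1 world.
For □(□p → p):
s: successors {v}; □p → p there: v:T. ✓
t: no successors, so □(□p → p) holds vacuously. ✓
u: successors {t, v}; □p → p there: t:F, v:T. ✗
v: successors {s}; □p → p there: s:F. ✗
— 2 worlds.

1 and 2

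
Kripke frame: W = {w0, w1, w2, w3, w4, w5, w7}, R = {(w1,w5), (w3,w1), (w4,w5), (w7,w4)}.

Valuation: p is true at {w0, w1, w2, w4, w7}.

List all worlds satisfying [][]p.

w0: no successors, so [][]p holds vacuously. ✓
w1: successors {w5}; []p there: w5:T. ✓
w2: no successors, so [][]p holds vacuously. ✓
w3: successors {w1}; []p there: w1:F. ✗
w4: successors {w5}; []p there: w5:T. ✓
w5: no successors, so [][]p holds vacuously. ✓
w7: successors {w4}; []p there: w4:F. ✗

{w0, w1, w2, w4, w5}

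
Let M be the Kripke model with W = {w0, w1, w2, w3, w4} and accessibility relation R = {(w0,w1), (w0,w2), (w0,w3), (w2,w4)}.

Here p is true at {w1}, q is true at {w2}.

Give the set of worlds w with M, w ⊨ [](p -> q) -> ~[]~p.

w0: [](p -> q) is F, ~[]~p is T. ✓
w1: [](p -> q) is T, ~[]~p is F. ✗
w2: [](p -> q) is T, ~[]~p is F. ✗
w3: [](p -> q) is T, ~[]~p is F. ✗
w4: [](p -> q) is T, ~[]~p is F. ✗

{w0}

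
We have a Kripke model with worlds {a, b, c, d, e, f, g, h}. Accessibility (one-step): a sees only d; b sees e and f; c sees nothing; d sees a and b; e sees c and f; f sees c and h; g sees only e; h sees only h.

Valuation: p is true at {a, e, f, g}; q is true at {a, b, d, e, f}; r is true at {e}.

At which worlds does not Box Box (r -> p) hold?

a: Box Box (r -> p) is T. ✗
b: Box Box (r -> p) is T. ✗
c: Box Box (r -> p) is T. ✗
d: Box Box (r -> p) is T. ✗
e: Box Box (r -> p) is T. ✗
f: Box Box (r -> p) is T. ✗
g: Box Box (r -> p) is T. ✗
h: Box Box (r -> p) is T. ✗

∅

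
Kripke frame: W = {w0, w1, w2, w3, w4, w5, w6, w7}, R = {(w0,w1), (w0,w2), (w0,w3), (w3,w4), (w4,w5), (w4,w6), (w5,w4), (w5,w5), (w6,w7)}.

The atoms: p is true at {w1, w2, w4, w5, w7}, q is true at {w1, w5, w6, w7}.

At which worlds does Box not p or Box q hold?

w0: Box not p is F, Box q is F. ✗
w1: Box not p is T, Box q is T. ✓
w2: Box not p is T, Box q is T. ✓
w3: Box not p is F, Box q is F. ✗
w4: Box not p is F, Box q is T. ✓
w5: Box not p is F, Box q is F. ✗
w6: Box not p is F, Box q is T. ✓
w7: Box not p is T, Box q is T. ✓

{w1, w2, w4, w6, w7}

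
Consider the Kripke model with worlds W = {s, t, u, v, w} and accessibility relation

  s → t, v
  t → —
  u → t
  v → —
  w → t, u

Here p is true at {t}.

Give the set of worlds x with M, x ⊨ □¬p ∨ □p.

{t, u, v}

s: □¬p is F, □p is F. ✗
t: □¬p is T, □p is T. ✓
u: □¬p is F, □p is T. ✓
v: □¬p is T, □p is T. ✓
w: □¬p is F, □p is F. ✗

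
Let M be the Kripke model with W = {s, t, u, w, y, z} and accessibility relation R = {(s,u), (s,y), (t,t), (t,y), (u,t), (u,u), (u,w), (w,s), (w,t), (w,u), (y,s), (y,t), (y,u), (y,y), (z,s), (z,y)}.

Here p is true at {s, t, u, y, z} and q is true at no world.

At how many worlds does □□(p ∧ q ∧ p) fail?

6

s: successors {u, y}; □(p ∧ q ∧ p) there: u:F, y:F. ✗
t: successors {t, y}; □(p ∧ q ∧ p) there: t:F, y:F. ✗
u: successors {t, u, w}; □(p ∧ q ∧ p) there: t:F, u:F, w:F. ✗
w: successors {s, t, u}; □(p ∧ q ∧ p) there: s:F, t:F, u:F. ✗
y: successors {s, t, u, y}; □(p ∧ q ∧ p) there: s:F, t:F, u:F, y:F. ✗
z: successors {s, y}; □(p ∧ q ∧ p) there: s:F, y:F. ✗
Satisfying worlds: ∅.
So □□(p ∧ q ∧ p) fails at the other 6 worlds.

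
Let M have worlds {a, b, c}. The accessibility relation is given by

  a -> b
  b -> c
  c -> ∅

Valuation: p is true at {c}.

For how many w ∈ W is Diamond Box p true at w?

a: successors {b}; Box p there: b:T. ✓
b: successors {c}; Box p there: c:T. ✓
c: no successors, so Diamond Box p fails. ✗
Satisfying worlds: {a, b}.

2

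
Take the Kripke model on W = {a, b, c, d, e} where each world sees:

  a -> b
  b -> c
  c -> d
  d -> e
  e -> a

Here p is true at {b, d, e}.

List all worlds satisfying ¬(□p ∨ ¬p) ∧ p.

{b, e}

a: ¬(□p ∨ ¬p) is F, p is F. ✗
b: ¬(□p ∨ ¬p) is T, p is T. ✓
c: ¬(□p ∨ ¬p) is F, p is F. ✗
d: ¬(□p ∨ ¬p) is F, p is T. ✗
e: ¬(□p ∨ ¬p) is T, p is T. ✓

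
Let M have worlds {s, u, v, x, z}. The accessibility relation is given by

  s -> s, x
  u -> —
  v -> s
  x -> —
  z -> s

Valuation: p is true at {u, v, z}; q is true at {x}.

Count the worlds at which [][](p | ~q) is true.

s: successors {s, x}; [](p | ~q) there: s:F, x:T. ✗
u: no successors, so [][](p | ~q) holds vacuously. ✓
v: successors {s}; [](p | ~q) there: s:F. ✗
x: no successors, so [][](p | ~q) holds vacuously. ✓
z: successors {s}; [](p | ~q) there: s:F. ✗
Satisfying worlds: {u, x}.

2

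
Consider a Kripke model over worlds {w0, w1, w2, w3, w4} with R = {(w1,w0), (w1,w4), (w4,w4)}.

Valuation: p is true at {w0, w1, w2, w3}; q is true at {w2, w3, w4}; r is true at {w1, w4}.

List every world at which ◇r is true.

{w1, w4}

w0: no successors, so ◇r fails. ✗
w1: successors {w0, w4}; r there: w0:F, w4:T. ✓
w2: no successors, so ◇r fails. ✗
w3: no successors, so ◇r fails. ✗
w4: successors {w4}; r there: w4:T. ✓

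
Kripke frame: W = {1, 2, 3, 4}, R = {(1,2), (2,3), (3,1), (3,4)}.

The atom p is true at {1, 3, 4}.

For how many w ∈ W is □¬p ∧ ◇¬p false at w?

1: □¬p is T, ◇¬p is T. ✓
2: □¬p is F, ◇¬p is F. ✗
3: □¬p is F, ◇¬p is F. ✗
4: □¬p is T, ◇¬p is F. ✗
Satisfying worlds: {1}.
So □¬p ∧ ◇¬p fails at the other 3 worlds.

3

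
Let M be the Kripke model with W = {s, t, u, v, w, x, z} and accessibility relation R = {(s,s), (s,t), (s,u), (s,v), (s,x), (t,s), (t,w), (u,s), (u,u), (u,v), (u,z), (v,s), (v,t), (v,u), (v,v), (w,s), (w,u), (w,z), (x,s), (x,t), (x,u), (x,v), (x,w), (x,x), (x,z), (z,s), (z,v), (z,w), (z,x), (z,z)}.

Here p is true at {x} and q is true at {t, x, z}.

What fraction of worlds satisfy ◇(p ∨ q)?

s: successors {s, t, u, v, x}; p ∨ q there: s:F, t:T, u:F, v:F, x:T. ✓
t: successors {s, w}; p ∨ q there: s:F, w:F. ✗
u: successors {s, u, v, z}; p ∨ q there: s:F, u:F, v:F, z:T. ✓
v: successors {s, t, u, v}; p ∨ q there: s:F, t:T, u:F, v:F. ✓
w: successors {s, u, z}; p ∨ q there: s:F, u:F, z:T. ✓
x: successors {s, t, u, v, w, x, z}; p ∨ q there: s:F, t:T, u:F, v:F, w:F, x:T, z:T. ✓
z: successors {s, v, w, x, z}; p ∨ q there: s:F, v:F, w:F, x:T, z:T. ✓
That's 6 of 7 worlds, so 6/7.

6/7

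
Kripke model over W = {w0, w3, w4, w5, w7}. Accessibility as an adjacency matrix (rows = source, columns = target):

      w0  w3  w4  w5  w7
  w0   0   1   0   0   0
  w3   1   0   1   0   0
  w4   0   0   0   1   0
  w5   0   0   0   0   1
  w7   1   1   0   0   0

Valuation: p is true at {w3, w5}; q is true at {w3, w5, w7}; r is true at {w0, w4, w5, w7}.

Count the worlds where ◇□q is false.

2

w0: successors {w3}; □q there: w3:F. ✗
w3: successors {w0, w4}; □q there: w0:T, w4:T. ✓
w4: successors {w5}; □q there: w5:T. ✓
w5: successors {w7}; □q there: w7:F. ✗
w7: successors {w0, w3}; □q there: w0:T, w3:F. ✓
Satisfying worlds: {w3, w4, w7}.
So ◇□q fails at the other 2 worlds.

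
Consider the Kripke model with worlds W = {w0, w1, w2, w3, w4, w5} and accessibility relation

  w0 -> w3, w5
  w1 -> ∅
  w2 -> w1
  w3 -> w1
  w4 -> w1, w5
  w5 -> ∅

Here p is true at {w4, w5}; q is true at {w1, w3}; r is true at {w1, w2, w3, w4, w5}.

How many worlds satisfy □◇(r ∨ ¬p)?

2

w0: successors {w3, w5}; ◇(r ∨ ¬p) there: w3:T, w5:F. ✗
w1: no successors, so □◇(r ∨ ¬p) holds vacuously. ✓
w2: successors {w1}; ◇(r ∨ ¬p) there: w1:F. ✗
w3: successors {w1}; ◇(r ∨ ¬p) there: w1:F. ✗
w4: successors {w1, w5}; ◇(r ∨ ¬p) there: w1:F, w5:F. ✗
w5: no successors, so □◇(r ∨ ¬p) holds vacuously. ✓
Satisfying worlds: {w1, w5}.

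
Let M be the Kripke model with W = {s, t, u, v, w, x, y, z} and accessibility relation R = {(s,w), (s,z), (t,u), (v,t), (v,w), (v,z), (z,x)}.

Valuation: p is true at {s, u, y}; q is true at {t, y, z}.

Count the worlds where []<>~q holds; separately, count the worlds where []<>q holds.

4 and 4

For []<>~q:
s: successors {w, z}; <>~q there: w:F, z:T. ✗
t: successors {u}; <>~q there: u:F. ✗
u: no successors, so []<>~q holds vacuously. ✓
v: successors {t, w, z}; <>~q there: t:T, w:F, z:T. ✗
w: no successors, so []<>~q holds vacuously. ✓
x: no successors, so []<>~q holds vacuously. ✓
y: no successors, so []<>~q holds vacuously. ✓
z: successors {x}; <>~q there: x:F. ✗
— 4 worlds.
For []<>q:
s: successors {w, z}; <>q there: w:F, z:F. ✗
t: successors {u}; <>q there: u:F. ✗
u: no successors, so []<>q holds vacuously. ✓
v: successors {t, w, z}; <>q there: t:F, w:F, z:F. ✗
w: no successors, so []<>q holds vacuously. ✓
x: no successors, so []<>q holds vacuously. ✓
y: no successors, so []<>q holds vacuously. ✓
z: successors {x}; <>q there: x:F. ✗
— 4 worlds.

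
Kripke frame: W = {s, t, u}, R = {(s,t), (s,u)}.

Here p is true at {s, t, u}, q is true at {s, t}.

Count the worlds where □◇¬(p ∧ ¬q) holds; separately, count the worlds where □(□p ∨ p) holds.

For □◇¬(p ∧ ¬q):
s: successors {t, u}; ◇¬(p ∧ ¬q) there: t:F, u:F. ✗
t: no successors, so □◇¬(p ∧ ¬q) holds vacuously. ✓
u: no successors, so □◇¬(p ∧ ¬q) holds vacuously. ✓
— 2 worlds.
For □(□p ∨ p):
s: successors {t, u}; □p ∨ p there: t:T, u:T. ✓
t: no successors, so □(□p ∨ p) holds vacuously. ✓
u: no successors, so □(□p ∨ p) holds vacuously. ✓
— 3 worlds.

2 and 3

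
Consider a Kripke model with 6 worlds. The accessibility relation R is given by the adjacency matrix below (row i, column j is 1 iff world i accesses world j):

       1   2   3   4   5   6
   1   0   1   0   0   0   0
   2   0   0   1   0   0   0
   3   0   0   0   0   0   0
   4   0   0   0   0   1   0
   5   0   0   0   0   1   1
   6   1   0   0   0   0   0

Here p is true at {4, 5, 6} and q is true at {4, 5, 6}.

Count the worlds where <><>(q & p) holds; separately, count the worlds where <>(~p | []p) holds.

For <><>(q & p):
1: successors {2}; <>(q & p) there: 2:F. ✗
2: successors {3}; <>(q & p) there: 3:F. ✗
3: no successors, so <><>(q & p) fails. ✗
4: successors {5}; <>(q & p) there: 5:T. ✓
5: successors {5, 6}; <>(q & p) there: 5:T, 6:F. ✓
6: successors {1}; <>(q & p) there: 1:F. ✗
— 2 worlds.
For <>(~p | []p):
1: successors {2}; ~p | []p there: 2:T. ✓
2: successors {3}; ~p | []p there: 3:T. ✓
3: no successors, so <>(~p | []p) fails. ✗
4: successors {5}; ~p | []p there: 5:T. ✓
5: successors {5, 6}; ~p | []p there: 5:T, 6:F. ✓
6: successors {1}; ~p | []p there: 1:T. ✓
— 5 worlds.

2 and 5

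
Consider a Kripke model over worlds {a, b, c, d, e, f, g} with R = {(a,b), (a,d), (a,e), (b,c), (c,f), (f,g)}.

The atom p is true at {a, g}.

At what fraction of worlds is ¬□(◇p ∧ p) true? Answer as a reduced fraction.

4/7

a: □(◇p ∧ p) is F. ✓
b: □(◇p ∧ p) is F. ✓
c: □(◇p ∧ p) is F. ✓
d: □(◇p ∧ p) is T. ✗
e: □(◇p ∧ p) is T. ✗
f: □(◇p ∧ p) is F. ✓
g: □(◇p ∧ p) is T. ✗
That's 4 of 7 worlds, so 4/7.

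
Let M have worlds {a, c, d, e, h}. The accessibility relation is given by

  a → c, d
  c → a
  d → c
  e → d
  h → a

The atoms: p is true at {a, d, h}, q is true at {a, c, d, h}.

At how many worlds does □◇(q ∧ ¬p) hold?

a: successors {c, d}; ◇(q ∧ ¬p) there: c:F, d:T. ✗
c: successors {a}; ◇(q ∧ ¬p) there: a:T. ✓
d: successors {c}; ◇(q ∧ ¬p) there: c:F. ✗
e: successors {d}; ◇(q ∧ ¬p) there: d:T. ✓
h: successors {a}; ◇(q ∧ ¬p) there: a:T. ✓
Satisfying worlds: {c, e, h}.

3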